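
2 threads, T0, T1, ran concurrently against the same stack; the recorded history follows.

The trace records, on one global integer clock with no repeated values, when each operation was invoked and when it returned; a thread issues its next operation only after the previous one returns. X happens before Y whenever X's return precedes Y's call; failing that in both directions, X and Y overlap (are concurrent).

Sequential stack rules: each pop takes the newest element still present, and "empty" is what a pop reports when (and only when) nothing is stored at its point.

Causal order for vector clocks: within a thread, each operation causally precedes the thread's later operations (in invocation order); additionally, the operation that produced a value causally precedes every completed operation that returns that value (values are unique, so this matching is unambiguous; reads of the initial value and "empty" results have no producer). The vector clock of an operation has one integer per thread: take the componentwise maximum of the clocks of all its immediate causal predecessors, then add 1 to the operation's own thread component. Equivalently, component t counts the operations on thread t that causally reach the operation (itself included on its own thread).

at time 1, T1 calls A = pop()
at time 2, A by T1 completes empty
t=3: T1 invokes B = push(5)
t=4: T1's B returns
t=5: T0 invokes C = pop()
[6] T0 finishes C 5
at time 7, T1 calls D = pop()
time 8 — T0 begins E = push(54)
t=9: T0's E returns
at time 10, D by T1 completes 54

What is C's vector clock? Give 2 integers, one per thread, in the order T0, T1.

invoked at 1, A has no predecessors; its own T1 bump gives (0, 1)
B, invoked 3, takes VC(A)=(0, 1) under max, adds 1 for T1 → (0, 2)
C, invoked 5, takes VC(B)=(0, 2) under max, adds 1 for T0 → (1, 2)
E, invoked 8, takes VC(C)=(1, 2) under max, adds 1 for T0 → (2, 2)
D, invoked 7, takes VC(B)=(0, 2), VC(E)=(2, 2) under max, adds 1 for T1 → (2, 3)
target: VC(C) = (1, 2)

(1, 2)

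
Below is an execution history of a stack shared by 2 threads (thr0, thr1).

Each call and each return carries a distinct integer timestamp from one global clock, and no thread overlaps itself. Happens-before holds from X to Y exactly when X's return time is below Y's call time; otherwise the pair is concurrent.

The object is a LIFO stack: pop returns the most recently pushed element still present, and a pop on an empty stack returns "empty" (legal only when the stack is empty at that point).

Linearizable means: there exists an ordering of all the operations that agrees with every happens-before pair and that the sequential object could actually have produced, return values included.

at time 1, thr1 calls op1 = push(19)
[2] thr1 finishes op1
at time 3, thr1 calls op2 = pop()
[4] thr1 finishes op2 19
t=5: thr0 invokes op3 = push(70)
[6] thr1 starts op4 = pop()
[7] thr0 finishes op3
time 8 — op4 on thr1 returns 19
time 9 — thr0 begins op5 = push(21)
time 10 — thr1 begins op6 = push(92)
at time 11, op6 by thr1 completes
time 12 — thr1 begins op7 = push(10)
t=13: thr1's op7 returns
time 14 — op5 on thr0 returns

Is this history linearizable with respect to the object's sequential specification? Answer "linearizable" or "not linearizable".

not linearizable

the violation lands at event 8, op4's response at time 8: events 1..7 linearize, events 1..8 do not
checked exhaustively: 2 real-time-consistent orders of 4 completed operations, zero legal stack replays
for example op1, op2, op3, op4 fails at step 4: op4 pop() → 19 is not legal there
for example op1, op2, op4, op3 fails at step 3: op4 pop() → 19 is not legal there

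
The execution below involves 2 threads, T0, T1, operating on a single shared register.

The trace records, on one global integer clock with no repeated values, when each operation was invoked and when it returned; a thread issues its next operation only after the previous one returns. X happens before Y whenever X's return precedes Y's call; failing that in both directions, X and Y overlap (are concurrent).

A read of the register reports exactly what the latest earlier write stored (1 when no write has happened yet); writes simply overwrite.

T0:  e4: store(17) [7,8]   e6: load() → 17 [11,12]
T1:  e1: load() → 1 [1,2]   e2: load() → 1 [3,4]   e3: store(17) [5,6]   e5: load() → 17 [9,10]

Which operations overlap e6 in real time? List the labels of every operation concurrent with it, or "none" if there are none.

none

e6 spans [11,12]; an op avoiding the whole window 11..12 is ordered, any other is concurrent
e1 [1,2]: before
e2 [3,4]: before
e3 [5,6]: before
e4 [7,8]: before
e5 [9,10]: before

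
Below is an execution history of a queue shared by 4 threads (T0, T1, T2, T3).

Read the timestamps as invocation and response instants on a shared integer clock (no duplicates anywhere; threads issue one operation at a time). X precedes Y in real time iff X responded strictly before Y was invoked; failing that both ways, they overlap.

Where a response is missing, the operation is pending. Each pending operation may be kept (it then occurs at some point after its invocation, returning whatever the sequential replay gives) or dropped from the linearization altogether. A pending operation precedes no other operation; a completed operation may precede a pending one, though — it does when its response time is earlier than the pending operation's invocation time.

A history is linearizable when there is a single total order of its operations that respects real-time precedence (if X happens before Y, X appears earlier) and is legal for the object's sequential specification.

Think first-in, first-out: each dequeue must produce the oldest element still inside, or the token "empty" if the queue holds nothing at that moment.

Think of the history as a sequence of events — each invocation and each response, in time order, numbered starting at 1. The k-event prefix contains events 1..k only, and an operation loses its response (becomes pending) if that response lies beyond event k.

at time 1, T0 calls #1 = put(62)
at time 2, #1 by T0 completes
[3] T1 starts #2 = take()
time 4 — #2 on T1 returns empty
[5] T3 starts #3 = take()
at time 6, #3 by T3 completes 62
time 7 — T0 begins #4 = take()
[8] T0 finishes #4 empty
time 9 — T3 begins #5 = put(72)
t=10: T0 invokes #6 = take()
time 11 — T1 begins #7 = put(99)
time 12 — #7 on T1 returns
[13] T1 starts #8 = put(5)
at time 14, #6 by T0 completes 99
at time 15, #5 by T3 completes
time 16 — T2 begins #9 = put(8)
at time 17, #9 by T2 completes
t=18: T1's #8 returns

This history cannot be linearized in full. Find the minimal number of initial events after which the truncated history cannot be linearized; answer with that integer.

a valid linearization of events 1..3 exists, for instance #1:
1. #1 put(62), leaving queue <62>
adding event 4 (#2 responds at 4) leaves no legal real-time order
one such order, #1, #2, breaks at step 2 where #2 take() → empty is illegal

4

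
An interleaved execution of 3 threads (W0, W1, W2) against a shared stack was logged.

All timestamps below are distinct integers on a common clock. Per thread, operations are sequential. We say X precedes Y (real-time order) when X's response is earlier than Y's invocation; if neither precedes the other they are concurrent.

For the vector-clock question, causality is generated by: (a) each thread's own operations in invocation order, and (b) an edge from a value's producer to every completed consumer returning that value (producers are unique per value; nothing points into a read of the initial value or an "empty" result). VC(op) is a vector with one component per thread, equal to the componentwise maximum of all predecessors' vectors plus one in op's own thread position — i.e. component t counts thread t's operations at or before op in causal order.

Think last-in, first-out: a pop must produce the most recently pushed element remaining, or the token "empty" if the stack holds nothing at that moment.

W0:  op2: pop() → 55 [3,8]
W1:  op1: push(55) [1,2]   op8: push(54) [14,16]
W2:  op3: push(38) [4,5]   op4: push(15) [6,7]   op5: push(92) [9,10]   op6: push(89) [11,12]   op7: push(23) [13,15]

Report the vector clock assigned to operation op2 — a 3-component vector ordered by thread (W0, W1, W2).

(1, 1, 0)

no predecessors for op3 (invoked 4): W2 increments from zero → (0, 0, 1)
no predecessors for op1 (invoked 1): W1 increments from zero → (0, 1, 0)
op4 (invocation 6): componentwise max over VC(op3)=(0, 0, 1), +1 at W2, giving (0, 0, 2)
op8 (invocation 14): componentwise max over VC(op1)=(0, 1, 0), +1 at W1, giving (0, 2, 0)
op2 (invocation 3): componentwise max over VC(op1)=(0, 1, 0), +1 at W0, giving (1, 1, 0)
op5 (invocation 9): componentwise max over VC(op4)=(0, 0, 2), +1 at W2, giving (0, 0, 3)
op6 (invocation 11): componentwise max over VC(op5)=(0, 0, 3), +1 at W2, giving (0, 0, 4)
op7 (invocation 13): componentwise max over VC(op6)=(0, 0, 4), +1 at W2, giving (0, 0, 5)
target: VC(op2) = (1, 1, 0)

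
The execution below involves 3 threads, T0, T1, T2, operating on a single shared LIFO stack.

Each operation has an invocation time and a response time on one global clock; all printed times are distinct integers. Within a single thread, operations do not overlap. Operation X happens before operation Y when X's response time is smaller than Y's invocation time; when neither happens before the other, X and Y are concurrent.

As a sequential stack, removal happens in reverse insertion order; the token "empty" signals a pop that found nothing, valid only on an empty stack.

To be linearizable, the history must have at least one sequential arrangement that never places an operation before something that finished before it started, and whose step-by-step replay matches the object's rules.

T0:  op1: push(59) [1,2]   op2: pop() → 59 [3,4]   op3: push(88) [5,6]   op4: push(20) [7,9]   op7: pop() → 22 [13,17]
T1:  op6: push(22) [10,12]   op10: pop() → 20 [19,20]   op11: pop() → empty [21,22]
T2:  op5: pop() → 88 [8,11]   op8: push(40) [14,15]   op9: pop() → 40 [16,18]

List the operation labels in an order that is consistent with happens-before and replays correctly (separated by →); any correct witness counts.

step 1: op1 push(59) — stack <59>
step 2: op2 pop() → 59 — stack <>
step 3: op3 push(88) — stack <88>
step 4: op5 pop() → 88 — stack <>
step 5: op4 push(20) — stack <20>
step 6: op6 push(22) — stack <20,22>
step 7: op7 pop() → 22 — stack <20>
step 8: op8 push(40) — stack <20,40>
step 9: op9 pop() → 40 — stack <20>
step 10: op10 pop() → 20 — stack <>
step 11: op11 pop() → empty — stack <>

op1 → op2 → op3 → op5 → op4 → op6 → op7 → op8 → op9 → op10 → op11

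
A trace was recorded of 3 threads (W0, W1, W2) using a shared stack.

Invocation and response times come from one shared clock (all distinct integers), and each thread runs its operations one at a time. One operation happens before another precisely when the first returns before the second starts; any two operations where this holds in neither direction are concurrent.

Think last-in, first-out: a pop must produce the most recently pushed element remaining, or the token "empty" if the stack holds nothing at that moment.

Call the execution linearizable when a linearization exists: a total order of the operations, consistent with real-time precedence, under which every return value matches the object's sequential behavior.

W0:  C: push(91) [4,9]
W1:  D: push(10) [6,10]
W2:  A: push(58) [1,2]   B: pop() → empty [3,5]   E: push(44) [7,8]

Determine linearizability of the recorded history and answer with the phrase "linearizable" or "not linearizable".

already the first 5 events (up to B's response at time 5) admit no linearization; the first 4 still do
the completed operations (2 total) allow one real-time order; the stack replay rejects it
no escape via the 1 pending operation (C): every completion choice fails
one such order, A, B (pending dropped), breaks at step 2 where B pop() → empty is illegal

not linearizable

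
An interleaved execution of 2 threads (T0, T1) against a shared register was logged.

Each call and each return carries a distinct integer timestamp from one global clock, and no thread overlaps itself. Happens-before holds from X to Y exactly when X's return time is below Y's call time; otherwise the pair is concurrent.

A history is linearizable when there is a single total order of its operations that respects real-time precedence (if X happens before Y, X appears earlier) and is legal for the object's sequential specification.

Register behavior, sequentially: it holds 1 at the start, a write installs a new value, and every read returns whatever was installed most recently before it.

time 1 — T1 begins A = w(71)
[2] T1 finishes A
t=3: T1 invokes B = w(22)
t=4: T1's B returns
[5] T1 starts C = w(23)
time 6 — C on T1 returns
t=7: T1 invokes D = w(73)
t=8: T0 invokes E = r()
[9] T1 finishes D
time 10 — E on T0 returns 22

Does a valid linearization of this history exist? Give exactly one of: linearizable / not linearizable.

not linearizable

events 1..9 are fine; event 10 — the response of E at time 10 — makes the prefix non-linearizable
every one of the 2 real-time-consistent orders over 5 completed register ops fails the sequential spec
one such order, A, B, C, D, E, breaks at step 5 where E r() → 22 is illegal
one such order, A, B, C, E, D, breaks at step 4 where E r() → 22 is illegal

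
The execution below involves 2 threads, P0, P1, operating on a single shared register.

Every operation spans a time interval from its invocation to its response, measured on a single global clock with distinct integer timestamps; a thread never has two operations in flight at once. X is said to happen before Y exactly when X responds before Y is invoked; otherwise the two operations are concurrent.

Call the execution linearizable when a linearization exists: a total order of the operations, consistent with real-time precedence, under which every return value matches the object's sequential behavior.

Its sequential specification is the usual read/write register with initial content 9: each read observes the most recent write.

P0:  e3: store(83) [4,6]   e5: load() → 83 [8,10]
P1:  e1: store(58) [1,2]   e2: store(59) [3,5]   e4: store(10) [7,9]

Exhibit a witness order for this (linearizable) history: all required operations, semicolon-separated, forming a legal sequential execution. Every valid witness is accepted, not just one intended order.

e1; e2; e3; e5; e4

step 1: e1 store(58) — value 58
step 2: e2 store(59) — value 59
step 3: e3 store(83) — value 83
step 4: e5 load() → 83 — value 83
step 5: e4 store(10) — value 10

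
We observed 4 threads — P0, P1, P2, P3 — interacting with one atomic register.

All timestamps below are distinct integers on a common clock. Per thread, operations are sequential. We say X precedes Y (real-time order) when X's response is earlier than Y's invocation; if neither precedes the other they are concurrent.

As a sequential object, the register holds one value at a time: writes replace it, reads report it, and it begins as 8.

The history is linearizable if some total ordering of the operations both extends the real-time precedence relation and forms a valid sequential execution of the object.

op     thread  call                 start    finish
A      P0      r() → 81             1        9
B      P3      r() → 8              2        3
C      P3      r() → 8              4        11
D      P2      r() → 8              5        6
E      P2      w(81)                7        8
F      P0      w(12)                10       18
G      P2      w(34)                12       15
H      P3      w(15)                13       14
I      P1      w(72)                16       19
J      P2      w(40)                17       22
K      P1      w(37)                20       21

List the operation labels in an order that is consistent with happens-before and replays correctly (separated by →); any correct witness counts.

1. B r() → 8, leaving value 8
2. C r() → 8, leaving value 8
3. D r() → 8, leaving value 8
4. E w(81), leaving value 81
5. A r() → 81, leaving value 81
6. F w(12), leaving value 12
7. G w(34), leaving value 34
8. H w(15), leaving value 15
9. I w(72), leaving value 72
10. J w(40), leaving value 40
11. K w(37), leaving value 37

B → C → D → E → A → F → G → H → I → J → K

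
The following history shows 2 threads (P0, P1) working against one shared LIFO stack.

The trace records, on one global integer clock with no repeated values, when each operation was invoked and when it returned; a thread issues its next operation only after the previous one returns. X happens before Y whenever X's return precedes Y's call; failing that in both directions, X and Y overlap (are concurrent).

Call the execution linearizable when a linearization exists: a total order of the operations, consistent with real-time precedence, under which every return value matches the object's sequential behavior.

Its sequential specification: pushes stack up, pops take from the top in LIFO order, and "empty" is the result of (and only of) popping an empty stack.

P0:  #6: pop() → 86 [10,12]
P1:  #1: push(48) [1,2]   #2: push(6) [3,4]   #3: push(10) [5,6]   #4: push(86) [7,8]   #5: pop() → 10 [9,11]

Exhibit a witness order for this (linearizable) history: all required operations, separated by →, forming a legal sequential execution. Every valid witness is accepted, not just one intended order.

#1 → #2 → #3 → #4 → #6 → #5

after step 1 (#1 push(48)): stack <48>
after step 2 (#2 push(6)): stack <48,6>
after step 3 (#3 push(10)): stack <48,6,10>
after step 4 (#4 push(86)): stack <48,6,10,86>
after step 5 (#6 pop() → 86): stack <48,6,10>
after step 6 (#5 pop() → 10): stack <48,6>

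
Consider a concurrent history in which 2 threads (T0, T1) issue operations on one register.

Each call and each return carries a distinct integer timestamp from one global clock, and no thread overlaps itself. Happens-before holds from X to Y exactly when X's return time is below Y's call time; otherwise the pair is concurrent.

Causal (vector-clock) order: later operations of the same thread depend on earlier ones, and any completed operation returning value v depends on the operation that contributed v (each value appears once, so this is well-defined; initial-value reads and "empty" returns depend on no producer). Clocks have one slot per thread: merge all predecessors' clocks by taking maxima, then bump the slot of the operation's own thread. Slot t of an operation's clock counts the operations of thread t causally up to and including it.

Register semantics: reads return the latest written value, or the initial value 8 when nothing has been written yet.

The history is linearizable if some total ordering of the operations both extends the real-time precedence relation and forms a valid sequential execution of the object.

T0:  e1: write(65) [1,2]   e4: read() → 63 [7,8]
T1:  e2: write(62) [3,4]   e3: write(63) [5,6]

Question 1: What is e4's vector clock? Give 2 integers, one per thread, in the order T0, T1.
Answer: (2, 2)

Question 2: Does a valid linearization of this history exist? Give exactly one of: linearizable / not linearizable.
linearizable

a witness: e1, e2, e3, e4
after step 1 (e1 write(65)): value 65
after step 2 (e2 write(62)): value 62
after step 3 (e3 write(63)): value 63
after step 4 (e4 read() → 63): value 63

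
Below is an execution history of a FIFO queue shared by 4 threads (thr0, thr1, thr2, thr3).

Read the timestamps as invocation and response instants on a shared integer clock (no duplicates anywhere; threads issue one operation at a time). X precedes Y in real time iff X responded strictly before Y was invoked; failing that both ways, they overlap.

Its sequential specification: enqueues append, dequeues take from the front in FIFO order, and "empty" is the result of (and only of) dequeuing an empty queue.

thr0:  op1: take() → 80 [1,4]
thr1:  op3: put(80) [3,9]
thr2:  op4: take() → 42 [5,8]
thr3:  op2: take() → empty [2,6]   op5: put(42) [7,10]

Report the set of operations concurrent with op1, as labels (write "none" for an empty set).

op2, op3

op1 spans [1,4]: anything still running between times 1 and 4 counts as concurrent
op2 [2,6]: concurrent
op3 [3,9]: concurrent
op4 [5,8]: after
op5 [7,10]: after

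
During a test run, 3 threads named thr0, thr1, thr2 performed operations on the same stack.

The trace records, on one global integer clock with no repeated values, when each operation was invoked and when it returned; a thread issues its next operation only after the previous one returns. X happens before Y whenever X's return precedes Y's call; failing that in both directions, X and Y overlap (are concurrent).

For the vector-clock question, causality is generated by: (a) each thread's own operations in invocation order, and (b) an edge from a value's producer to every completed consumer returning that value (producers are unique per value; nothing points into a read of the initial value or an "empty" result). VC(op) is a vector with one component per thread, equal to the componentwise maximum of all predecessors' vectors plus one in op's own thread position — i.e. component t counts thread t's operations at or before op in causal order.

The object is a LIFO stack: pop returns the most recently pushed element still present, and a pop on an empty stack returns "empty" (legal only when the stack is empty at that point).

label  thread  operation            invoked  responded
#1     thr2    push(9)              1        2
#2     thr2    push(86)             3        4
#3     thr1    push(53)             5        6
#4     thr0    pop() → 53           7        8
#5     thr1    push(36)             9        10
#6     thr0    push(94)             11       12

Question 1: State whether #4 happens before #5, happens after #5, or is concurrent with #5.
Answer: before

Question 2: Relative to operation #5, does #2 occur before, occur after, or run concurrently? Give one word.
Answer: before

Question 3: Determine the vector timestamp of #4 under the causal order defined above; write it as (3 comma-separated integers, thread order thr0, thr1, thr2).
Answer: (1, 1, 0)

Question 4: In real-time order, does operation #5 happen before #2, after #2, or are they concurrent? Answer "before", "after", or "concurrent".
Answer: after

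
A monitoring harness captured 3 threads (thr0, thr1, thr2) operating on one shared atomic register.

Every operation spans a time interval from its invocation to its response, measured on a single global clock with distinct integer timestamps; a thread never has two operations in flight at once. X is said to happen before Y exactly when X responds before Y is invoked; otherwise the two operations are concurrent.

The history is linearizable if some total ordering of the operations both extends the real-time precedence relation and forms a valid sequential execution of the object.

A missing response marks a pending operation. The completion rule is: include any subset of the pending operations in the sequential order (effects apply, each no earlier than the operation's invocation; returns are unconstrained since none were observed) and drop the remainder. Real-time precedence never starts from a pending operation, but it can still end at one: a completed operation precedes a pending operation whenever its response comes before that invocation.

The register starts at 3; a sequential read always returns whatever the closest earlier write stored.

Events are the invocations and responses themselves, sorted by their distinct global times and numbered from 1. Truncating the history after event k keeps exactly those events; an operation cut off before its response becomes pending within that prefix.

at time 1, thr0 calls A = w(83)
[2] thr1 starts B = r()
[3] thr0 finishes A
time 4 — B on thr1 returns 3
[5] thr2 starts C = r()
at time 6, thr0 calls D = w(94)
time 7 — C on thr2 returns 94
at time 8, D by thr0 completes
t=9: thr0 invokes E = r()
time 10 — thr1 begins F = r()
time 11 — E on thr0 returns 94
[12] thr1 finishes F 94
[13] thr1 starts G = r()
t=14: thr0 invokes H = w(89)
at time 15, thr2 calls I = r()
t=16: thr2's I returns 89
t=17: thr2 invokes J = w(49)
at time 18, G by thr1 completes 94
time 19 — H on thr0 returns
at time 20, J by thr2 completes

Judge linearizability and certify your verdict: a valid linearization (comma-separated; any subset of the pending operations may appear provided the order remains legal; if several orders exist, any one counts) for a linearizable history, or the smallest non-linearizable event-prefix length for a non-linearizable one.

1. B r() → 3, leaving value 3
2. A w(83), leaving value 83
3. D w(94), leaving value 94
4. C r() → 94, leaving value 94
5. E r() → 94, leaving value 94
6. F r() → 94, leaving value 94
7. G r() → 94, leaving value 94
8. H w(89), leaving value 89
9. I r() → 89, leaving value 89
10. J w(49), leaving value 49

linearizable — witness: B, A, D, C, E, F, G, H, I, J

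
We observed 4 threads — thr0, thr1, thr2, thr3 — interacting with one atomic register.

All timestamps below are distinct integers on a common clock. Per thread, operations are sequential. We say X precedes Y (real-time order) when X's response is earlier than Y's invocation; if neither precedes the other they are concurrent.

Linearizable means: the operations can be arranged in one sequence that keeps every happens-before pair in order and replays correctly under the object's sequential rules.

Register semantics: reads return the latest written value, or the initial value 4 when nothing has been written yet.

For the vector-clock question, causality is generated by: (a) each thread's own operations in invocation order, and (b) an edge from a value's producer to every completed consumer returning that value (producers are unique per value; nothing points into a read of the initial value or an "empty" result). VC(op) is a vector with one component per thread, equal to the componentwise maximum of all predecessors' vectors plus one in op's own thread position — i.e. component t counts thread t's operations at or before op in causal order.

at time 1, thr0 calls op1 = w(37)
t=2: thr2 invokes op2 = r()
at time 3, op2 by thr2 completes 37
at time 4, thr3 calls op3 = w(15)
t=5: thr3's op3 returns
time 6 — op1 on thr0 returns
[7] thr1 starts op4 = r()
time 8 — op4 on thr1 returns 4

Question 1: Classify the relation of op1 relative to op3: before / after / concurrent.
Answer: concurrent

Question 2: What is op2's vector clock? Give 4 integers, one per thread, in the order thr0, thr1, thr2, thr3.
Answer: (1, 0, 1, 0)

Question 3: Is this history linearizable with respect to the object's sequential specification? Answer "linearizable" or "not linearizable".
not linearizable

events 1..7 are fine; event 8 — the response of op4 at time 8 — makes the prefix non-linearizable
4 completed operations, 3 real-time-consistent orders — every atomic register replay fails
sample order op1, op2, op3, op4 stalls at step 4 — op4 r() → 4 has no legal effect
sample order op2, op1, op3, op4 stalls at step 1 — op2 r() → 37 has no legal effect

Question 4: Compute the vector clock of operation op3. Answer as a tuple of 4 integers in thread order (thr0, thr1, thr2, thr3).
Answer: (0, 0, 0, 1)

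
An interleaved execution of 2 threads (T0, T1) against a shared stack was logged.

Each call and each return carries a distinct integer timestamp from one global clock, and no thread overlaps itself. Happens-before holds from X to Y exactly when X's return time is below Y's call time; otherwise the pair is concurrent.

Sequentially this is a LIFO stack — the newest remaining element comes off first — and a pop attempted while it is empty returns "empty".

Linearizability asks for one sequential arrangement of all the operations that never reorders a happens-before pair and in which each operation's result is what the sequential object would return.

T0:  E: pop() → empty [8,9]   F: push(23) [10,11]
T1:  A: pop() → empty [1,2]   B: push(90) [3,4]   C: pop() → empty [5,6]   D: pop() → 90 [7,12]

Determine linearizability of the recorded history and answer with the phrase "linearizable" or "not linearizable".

not linearizable

through event 5 a valid linearization exists; event 6 (C responding at time 6) ends that
exhaustive check: the 3 completed stack ops admit one real-time order; illegal
e.g. A, B, C: illegal at step 3, since C pop() → empty cannot apply there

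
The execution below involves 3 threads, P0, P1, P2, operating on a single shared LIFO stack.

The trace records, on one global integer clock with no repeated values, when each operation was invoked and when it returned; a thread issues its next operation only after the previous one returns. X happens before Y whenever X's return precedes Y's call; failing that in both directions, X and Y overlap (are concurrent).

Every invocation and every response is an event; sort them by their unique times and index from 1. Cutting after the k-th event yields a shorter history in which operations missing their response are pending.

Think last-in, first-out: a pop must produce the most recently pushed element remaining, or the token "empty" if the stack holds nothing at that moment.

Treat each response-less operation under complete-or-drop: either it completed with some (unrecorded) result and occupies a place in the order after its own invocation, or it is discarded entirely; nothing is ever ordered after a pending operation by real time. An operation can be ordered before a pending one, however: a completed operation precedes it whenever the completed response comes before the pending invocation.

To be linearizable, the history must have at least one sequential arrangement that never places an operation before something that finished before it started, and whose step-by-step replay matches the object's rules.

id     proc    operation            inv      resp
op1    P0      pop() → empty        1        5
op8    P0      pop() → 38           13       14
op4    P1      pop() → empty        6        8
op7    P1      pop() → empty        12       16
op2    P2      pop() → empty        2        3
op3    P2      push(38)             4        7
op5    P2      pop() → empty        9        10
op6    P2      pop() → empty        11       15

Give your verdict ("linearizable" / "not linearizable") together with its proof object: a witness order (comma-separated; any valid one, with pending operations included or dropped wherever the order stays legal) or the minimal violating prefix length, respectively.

not linearizable — minimal violating prefix: 10 events

already the first 10 events (up to op5's response at time 10) admit no linearization; the first 9 still do
real-time-consistent orders of the 5 completed operations: 5 — all fail the LIFO stack replay
one such order, op1, op2, op3, op4, op5, breaks at step 4 where op4 pop() → empty is illegal
one such order, op1, op2, op4, op3, op5, breaks at step 5 where op5 pop() → empty is illegal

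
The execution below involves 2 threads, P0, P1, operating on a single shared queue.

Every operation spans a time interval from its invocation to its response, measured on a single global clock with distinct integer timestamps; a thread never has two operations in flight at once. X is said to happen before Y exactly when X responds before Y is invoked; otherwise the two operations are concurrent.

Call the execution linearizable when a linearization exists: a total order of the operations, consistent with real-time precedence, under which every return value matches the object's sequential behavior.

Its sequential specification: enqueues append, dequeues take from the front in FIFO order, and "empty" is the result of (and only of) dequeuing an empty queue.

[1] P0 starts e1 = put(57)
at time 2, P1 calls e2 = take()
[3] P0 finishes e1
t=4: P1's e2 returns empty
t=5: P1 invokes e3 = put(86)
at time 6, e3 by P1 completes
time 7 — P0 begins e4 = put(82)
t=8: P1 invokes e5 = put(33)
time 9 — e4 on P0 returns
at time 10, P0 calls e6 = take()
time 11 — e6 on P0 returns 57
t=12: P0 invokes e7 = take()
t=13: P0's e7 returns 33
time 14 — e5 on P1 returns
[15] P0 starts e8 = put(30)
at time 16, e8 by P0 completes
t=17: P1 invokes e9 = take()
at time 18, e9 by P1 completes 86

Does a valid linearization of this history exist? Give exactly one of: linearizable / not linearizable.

not linearizable

through event 12 a valid linearization exists; event 13 (e7 responding at time 13) ends that
2 orders of the 6 completed queue ops respect real time; none is legal
no completion choice of the 1 pending operation (e5) rescues it — every subset was tried
take e1, e2, e3, e4, e6, e7 (pending dropped): step 2 already fails, because e2 take() → empty cannot occur there
take e2, e1, e3, e4, e6, e7 (pending dropped): step 6 already fails, because e7 take() → 33 cannot occur there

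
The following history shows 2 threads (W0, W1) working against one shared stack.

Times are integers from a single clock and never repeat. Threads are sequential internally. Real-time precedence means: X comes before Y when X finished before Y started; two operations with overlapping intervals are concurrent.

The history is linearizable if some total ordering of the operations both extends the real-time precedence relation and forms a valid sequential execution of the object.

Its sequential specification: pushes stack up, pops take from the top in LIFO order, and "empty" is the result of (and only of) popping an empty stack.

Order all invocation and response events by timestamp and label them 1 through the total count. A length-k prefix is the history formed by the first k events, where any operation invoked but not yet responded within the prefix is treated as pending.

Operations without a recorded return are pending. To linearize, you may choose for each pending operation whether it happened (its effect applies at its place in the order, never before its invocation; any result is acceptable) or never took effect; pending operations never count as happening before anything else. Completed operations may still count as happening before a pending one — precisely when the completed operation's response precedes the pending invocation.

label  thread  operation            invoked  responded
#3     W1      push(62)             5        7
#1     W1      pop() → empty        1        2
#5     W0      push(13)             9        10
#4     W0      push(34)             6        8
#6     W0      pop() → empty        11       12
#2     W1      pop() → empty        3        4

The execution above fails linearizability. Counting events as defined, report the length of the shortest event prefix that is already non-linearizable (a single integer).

12

one valid order for events 1..11 is #1, #2, #3, #4, #5:
after step 1 (#1 pop() → empty): stack <>
after step 2 (#2 pop() → empty): stack <>
after step 3 (#3 push(62)): stack <62>
after step 4 (#4 push(34)): stack <62,34>
after step 5 (#5 push(13)): stack <62,34,13>
include event 12 — #6 responding at 12 — and every candidate order breaks
sample order #1, #2, #3, #4, #5, #6 stalls at step 6 — #6 pop() → empty has no legal effect
sample order #1, #2, #4, #3, #5, #6 stalls at step 6 — #6 pop() → empty has no legal effect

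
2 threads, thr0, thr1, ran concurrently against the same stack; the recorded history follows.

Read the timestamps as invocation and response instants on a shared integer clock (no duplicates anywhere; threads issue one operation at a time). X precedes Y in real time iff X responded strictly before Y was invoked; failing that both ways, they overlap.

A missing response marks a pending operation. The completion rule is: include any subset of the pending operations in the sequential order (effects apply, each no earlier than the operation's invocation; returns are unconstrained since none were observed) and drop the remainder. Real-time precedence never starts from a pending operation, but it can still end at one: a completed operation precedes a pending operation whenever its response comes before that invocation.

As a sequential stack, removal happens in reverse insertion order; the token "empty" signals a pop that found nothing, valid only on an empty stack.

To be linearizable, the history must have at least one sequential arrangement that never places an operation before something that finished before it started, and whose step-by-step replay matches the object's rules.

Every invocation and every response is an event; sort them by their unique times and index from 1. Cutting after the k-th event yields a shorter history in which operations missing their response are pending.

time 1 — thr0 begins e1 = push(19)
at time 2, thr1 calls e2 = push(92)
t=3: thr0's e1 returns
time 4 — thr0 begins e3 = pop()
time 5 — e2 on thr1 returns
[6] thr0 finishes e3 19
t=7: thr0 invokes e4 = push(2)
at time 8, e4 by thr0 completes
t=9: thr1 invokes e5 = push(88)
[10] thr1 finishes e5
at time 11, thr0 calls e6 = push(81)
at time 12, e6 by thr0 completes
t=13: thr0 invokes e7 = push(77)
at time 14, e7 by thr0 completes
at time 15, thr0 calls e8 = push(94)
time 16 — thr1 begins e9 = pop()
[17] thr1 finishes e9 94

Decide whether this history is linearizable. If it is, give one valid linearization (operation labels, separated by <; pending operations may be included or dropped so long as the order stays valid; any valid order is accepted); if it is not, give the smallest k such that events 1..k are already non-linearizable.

linearizable — witness: e1 < e3 < e2 < e4 < e5 < e6 < e7 < e8 < e9

1. e1 push(19), leaving stack <19>
2. e3 pop() → 19, leaving stack <>
3. e2 push(92), leaving stack <92>
4. e4 push(2), leaving stack <92,2>
5. e5 push(88), leaving stack <92,2,88>
6. e6 push(81), leaving stack <92,2,88,81>
7. e7 push(77), leaving stack <92,2,88,81,77>
8. e8 push(94) (pending, included), leaving stack <92,2,88,81,77,94>
9. e9 pop() → 94, leaving stack <92,2,88,81,77>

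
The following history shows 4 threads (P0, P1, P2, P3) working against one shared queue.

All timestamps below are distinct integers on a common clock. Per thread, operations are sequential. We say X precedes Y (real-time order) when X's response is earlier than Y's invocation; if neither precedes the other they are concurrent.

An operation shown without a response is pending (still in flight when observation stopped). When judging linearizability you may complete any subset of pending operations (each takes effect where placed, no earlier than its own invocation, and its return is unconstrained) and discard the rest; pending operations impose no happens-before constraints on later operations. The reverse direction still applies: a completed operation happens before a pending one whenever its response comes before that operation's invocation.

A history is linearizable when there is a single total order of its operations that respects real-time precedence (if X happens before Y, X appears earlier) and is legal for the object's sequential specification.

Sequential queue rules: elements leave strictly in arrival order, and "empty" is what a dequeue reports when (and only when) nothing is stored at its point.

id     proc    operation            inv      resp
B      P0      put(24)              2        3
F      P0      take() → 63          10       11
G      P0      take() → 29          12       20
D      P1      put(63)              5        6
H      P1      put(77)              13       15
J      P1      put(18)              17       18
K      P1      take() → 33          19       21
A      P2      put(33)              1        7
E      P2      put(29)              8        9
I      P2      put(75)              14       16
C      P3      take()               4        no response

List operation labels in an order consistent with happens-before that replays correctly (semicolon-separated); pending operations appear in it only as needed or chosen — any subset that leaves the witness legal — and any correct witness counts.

after step 1 (B put(24)): queue <24>
after step 2 (C take() (pending, included)): queue <>
after step 3 (D put(63)): queue <63>
after step 4 (A put(33)): queue <63,33>
after step 5 (E put(29)): queue <63,33,29>
after step 6 (F take() → 63): queue <33,29>
after step 7 (H put(77)): queue <33,29,77>
after step 8 (I put(75)): queue <33,29,77,75>
after step 9 (J put(18)): queue <33,29,77,75,18>
after step 10 (K take() → 33): queue <29,77,75,18>
after step 11 (G take() → 29): queue <77,75,18>

B; C; D; A; E; F; H; I; J; K; G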